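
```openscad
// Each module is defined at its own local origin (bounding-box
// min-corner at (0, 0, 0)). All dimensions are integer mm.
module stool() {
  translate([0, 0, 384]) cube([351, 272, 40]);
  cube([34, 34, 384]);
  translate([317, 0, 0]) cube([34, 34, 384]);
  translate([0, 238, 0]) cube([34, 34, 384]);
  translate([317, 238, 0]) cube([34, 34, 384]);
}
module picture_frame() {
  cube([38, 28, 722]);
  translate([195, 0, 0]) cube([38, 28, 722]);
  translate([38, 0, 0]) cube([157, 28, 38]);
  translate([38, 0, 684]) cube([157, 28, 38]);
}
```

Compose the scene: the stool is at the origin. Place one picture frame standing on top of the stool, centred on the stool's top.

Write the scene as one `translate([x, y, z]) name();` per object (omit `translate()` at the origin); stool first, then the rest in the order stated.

stool();
translate([59, 122, 424]) picture_frame();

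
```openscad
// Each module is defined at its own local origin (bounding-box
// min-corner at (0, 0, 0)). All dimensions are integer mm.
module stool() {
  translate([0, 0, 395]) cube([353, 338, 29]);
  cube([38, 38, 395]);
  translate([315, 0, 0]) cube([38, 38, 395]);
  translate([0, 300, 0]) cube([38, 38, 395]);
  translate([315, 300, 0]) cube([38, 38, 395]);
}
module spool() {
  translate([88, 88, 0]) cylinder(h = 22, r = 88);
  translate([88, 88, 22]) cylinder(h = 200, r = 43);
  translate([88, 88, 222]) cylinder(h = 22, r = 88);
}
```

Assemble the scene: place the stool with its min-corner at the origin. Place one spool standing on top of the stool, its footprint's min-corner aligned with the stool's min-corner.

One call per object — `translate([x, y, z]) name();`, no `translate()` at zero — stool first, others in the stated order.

stool();
translate([0, 0, 424]) spool();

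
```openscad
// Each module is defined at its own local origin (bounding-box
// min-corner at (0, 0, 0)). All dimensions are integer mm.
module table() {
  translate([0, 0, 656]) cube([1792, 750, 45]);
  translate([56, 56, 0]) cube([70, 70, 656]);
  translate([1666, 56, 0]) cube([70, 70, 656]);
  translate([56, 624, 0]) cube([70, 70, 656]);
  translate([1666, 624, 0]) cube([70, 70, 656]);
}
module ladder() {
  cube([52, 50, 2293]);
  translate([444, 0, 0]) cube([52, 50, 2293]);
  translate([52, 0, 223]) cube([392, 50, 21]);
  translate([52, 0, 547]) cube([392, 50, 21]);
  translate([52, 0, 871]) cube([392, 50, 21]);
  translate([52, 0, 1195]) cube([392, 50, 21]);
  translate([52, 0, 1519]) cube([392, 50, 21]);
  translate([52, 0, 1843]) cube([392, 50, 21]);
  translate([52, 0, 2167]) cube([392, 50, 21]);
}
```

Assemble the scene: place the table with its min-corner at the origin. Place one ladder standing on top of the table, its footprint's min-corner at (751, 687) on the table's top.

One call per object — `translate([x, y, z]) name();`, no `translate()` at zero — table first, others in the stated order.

table();
translate([751, 687, 701]) ladder();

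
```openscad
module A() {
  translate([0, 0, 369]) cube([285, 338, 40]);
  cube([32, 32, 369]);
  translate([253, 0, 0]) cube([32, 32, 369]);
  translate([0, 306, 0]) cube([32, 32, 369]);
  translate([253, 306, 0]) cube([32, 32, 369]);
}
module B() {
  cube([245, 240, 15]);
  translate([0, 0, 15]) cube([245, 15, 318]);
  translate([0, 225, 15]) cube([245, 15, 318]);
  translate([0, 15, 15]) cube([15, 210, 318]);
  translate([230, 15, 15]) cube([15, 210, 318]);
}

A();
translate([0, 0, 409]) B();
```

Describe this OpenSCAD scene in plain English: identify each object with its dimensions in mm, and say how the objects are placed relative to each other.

A is a four-legged stool. The seat is 285×338 mm, 40 mm thick, top at z = 409 mm. It stands on four square legs, each 32×32 mm in cross-section, from z = 0 to the seat underside, each flush with a corner of the seat.

B is an open storage box with external size 245×240×333 mm and wall thickness 15 mm (the base is also 15 mm thick). The base covers the whole footprint; the four walls stand on the base, with the y-facing walls full-width and the x-facing walls fitting between their inner faces.

The open box is on top of the stool.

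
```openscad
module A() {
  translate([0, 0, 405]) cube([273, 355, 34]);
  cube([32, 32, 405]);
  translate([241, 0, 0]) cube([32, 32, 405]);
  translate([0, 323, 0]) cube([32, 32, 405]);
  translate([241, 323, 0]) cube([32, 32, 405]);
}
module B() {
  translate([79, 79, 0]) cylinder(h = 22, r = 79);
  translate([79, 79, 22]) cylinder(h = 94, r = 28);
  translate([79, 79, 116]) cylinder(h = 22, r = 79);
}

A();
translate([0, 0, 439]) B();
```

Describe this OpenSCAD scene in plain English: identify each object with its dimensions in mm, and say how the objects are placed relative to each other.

A is a four-legged stool. The seat is a 273×355×34 mm slab whose top surface is at z = 439 mm; four square legs, each 32×32 mm in cross-section, run from the floor (z = 0) to the underside of the seat, each flush with a corner of the seat.

B is a spool: two coaxial disc flanges of radius 79 mm and thickness 22 mm, joined by a core cylinder of radius 28 mm and height 94 mm. The lower flange rests on z = 0 and the three cylinders share a vertical axis.

The spool is on top of the stool.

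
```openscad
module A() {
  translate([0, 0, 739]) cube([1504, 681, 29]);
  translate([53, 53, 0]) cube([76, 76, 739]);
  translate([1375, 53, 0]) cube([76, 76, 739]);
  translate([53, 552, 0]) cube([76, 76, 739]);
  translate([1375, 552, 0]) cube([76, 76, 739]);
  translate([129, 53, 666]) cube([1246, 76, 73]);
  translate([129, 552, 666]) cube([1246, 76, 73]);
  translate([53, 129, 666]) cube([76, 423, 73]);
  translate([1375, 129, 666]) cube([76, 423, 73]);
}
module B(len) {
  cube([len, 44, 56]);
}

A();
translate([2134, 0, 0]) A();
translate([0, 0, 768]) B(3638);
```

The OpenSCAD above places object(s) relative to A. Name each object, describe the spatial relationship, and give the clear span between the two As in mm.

Second table starts at x = 2134; first ends at x = 1504; clear span = 2134 − 1504 = 630 mm.

A is a table. B is a beam. A beam spans the tops of two tables. The clear span between the two tables is 630 mm.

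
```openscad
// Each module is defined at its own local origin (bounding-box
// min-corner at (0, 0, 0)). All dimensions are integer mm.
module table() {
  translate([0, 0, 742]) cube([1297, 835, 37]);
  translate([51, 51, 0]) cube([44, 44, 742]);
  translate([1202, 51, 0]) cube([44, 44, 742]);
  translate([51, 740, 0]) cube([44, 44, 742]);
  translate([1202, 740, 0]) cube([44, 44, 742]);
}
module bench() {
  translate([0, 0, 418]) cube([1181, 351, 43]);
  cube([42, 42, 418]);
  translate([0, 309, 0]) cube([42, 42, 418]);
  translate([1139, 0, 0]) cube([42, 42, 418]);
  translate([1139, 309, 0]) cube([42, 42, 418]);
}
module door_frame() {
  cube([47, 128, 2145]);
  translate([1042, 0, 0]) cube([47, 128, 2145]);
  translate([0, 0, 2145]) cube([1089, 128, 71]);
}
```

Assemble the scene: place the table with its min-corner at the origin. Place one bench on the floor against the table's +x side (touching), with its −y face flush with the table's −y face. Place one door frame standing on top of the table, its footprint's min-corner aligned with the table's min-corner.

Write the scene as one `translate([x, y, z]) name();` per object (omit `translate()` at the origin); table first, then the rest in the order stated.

table();
translate([1297, 0, 0]) bench();
translate([0, 0, 779]) door_frame();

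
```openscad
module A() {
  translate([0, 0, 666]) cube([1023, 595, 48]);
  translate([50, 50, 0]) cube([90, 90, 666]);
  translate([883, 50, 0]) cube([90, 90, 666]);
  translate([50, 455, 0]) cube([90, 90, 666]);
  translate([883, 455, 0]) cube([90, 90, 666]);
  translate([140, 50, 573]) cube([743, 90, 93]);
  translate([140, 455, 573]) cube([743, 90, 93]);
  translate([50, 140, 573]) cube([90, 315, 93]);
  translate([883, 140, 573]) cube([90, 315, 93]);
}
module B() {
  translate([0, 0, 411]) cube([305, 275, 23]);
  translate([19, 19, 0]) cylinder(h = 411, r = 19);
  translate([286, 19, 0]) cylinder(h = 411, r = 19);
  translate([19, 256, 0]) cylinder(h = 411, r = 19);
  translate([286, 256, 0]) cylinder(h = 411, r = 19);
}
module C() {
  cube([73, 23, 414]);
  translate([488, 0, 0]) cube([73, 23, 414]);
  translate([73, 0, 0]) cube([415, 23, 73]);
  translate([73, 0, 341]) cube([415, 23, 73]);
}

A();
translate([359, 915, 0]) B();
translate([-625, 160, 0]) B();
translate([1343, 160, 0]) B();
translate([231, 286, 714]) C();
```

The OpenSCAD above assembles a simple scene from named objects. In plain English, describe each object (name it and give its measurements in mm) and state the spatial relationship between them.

A is a table: top 1023 mm (x) × 595 mm (y), 48 mm thick, upper face at z = 714 mm, on four 90×90 mm square legs, each inset 50 mm from the nearest pair of top edges, running from z = 0 to the bottom of the top. Four apron rails, 90 mm thick and 93 mm tall, run between adjacent legs with their top edges flush with the underside of the top and their outer faces flush with the legs' outer faces.

B is a four-legged stool. The seat is 305×275 mm, 23 mm thick, top at z = 434 mm. It stands on four round legs, each 38 mm in diameter, from z = 0 to the seat underside, each leg's axis is inset half a diameter from the nearest pair of seat edges (so the leg's bounding box is flush with the corner).

C is a rectangular picture frame lying in the x–z plane (depth along y). The opening is 415 mm wide (x) by 268 mm tall (z), surrounded by a border 73 mm wide on all four sides. The frame is 23 mm deep and is made of two full-height vertical stiles with two horizontal rails fitted between them.

Three stools sit around the table at the +y, −x, +x sides. The picture frame is on top of the table, centred.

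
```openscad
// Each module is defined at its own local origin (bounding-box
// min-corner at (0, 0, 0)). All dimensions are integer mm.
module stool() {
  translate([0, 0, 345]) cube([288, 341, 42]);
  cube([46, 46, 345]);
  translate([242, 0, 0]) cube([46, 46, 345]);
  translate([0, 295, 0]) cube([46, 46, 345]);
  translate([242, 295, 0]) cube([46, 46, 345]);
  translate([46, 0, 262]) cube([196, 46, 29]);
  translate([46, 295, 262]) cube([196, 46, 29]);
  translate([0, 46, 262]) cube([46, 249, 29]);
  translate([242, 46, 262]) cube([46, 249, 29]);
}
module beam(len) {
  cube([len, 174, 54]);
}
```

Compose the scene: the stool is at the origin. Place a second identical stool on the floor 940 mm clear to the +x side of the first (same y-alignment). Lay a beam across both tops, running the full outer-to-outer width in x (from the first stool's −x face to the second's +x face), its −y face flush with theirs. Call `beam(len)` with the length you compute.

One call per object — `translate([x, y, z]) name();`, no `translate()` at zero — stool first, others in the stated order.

stool();
translate([1228, 0, 0]) stool();
translate([0, 0, 387]) beam(1516);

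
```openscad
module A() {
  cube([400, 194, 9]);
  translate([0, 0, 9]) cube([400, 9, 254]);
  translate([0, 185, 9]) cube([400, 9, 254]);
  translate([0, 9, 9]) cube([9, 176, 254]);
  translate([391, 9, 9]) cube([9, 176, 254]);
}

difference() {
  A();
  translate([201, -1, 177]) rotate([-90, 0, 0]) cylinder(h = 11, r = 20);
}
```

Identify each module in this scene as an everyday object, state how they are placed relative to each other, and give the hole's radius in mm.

A is an open box. The open box has a circular hole through its front wall. The hole's radius is 20 mm.

The subtracted cylinder has r = 20 mm.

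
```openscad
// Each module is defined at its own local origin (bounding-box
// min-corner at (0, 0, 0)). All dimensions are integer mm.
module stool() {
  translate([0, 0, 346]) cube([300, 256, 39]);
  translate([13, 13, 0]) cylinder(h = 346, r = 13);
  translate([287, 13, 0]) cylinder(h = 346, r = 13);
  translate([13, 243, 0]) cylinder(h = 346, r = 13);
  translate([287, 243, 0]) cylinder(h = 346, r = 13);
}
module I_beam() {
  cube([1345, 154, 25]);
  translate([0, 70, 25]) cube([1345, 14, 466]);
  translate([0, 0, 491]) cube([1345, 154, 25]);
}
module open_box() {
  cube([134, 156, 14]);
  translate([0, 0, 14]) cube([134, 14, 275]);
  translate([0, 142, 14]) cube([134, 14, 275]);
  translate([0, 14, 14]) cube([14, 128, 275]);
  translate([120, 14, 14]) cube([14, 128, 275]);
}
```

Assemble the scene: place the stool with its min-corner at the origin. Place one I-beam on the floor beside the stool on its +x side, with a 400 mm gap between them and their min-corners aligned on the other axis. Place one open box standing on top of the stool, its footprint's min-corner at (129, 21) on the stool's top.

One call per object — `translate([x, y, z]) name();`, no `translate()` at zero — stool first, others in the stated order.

stool();
translate([700, 0, 0]) I_beam();
translate([129, 21, 385]) open_box();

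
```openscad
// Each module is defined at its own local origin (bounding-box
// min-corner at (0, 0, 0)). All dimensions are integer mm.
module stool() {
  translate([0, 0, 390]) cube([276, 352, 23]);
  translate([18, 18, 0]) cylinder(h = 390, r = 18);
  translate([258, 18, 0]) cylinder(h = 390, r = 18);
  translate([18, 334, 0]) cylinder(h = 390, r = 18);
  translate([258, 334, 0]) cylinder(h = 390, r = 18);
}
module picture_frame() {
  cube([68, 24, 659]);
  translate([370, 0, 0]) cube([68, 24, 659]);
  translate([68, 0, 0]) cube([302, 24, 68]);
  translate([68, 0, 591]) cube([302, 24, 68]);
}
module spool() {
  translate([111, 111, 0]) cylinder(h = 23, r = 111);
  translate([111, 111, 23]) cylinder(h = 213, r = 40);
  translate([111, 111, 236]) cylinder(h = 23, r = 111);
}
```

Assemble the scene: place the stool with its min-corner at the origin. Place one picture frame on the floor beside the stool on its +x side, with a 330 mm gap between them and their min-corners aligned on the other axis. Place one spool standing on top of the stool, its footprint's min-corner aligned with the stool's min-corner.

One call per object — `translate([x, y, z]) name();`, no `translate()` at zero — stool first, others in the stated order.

stool();
translate([606, 0, 0]) picture_frame();
translate([0, 0, 413]) spool();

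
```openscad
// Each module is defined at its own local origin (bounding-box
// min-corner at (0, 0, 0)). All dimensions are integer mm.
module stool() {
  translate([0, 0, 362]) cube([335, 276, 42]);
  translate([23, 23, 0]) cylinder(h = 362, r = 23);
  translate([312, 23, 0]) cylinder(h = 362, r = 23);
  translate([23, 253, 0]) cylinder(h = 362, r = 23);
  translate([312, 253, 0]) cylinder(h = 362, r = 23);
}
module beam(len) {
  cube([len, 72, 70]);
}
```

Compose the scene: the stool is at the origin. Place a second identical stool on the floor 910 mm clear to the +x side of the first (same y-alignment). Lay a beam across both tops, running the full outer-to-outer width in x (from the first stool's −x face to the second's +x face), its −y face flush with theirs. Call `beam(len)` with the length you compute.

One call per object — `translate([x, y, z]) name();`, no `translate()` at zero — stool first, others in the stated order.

stool();
translate([1245, 0, 0]) stool();
translate([0, 0, 404]) beam(1580);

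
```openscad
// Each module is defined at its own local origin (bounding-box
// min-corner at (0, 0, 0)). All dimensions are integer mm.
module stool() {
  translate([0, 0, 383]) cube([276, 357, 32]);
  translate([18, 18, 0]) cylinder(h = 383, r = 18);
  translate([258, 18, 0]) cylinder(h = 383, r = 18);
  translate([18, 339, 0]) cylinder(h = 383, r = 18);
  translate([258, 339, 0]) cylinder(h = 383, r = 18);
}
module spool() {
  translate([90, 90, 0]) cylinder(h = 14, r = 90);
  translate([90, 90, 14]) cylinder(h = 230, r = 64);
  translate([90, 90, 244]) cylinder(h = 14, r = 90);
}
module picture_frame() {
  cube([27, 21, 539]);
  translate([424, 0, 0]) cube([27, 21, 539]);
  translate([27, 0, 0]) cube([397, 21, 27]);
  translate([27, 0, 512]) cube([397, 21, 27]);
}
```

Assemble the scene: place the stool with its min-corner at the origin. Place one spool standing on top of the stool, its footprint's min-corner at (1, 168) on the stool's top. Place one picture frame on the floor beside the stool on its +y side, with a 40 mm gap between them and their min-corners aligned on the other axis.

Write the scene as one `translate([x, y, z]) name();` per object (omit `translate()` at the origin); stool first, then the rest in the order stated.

stool();
translate([1, 168, 415]) spool();
translate([0, 397, 0]) picture_frame();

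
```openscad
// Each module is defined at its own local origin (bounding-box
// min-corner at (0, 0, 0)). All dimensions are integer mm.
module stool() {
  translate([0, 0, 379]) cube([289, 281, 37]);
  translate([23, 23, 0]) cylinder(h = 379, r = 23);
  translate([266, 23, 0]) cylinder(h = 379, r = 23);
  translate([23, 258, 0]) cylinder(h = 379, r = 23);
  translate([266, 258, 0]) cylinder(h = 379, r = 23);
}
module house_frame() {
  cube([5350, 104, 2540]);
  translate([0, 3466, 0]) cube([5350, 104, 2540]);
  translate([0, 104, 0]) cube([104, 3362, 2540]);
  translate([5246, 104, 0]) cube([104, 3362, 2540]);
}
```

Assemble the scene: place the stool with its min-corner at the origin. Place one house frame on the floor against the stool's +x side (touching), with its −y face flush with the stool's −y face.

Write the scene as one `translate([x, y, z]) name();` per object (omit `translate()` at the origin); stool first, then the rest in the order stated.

stool();
translate([289, 0, 0]) house_frame();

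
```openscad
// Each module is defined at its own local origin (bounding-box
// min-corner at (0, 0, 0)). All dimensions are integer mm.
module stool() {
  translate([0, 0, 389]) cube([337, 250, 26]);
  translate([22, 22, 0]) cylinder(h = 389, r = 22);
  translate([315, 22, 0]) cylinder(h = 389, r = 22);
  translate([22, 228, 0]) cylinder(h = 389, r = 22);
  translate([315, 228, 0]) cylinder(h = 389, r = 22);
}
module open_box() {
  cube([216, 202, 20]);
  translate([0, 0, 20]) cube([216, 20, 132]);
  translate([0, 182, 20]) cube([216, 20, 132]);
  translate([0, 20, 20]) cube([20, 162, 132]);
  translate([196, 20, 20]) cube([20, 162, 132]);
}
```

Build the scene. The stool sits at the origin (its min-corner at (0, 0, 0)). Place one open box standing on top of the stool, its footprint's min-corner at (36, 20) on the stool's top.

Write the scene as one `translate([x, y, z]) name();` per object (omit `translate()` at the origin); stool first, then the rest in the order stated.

stool();
translate([36, 20, 415]) open_box();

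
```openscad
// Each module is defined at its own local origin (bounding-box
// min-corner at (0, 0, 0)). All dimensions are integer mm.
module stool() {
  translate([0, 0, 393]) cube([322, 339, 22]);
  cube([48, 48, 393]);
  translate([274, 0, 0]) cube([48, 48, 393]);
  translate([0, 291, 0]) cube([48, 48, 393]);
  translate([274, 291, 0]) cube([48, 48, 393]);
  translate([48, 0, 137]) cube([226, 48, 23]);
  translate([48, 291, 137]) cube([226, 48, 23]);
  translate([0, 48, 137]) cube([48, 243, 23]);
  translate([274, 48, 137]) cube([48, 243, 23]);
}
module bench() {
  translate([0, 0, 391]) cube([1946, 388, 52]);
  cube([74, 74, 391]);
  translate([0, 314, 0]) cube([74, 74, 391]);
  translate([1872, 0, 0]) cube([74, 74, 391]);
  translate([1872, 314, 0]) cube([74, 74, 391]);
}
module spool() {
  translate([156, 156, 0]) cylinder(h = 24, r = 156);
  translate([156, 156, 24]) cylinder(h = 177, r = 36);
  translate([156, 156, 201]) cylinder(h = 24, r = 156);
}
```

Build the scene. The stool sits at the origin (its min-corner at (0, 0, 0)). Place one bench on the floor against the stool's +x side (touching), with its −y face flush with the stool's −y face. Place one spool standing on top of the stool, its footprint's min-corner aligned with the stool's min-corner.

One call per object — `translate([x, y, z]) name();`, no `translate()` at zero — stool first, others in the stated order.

stool();
translate([322, 0, 0]) bench();
translate([0, 0, 415]) spool();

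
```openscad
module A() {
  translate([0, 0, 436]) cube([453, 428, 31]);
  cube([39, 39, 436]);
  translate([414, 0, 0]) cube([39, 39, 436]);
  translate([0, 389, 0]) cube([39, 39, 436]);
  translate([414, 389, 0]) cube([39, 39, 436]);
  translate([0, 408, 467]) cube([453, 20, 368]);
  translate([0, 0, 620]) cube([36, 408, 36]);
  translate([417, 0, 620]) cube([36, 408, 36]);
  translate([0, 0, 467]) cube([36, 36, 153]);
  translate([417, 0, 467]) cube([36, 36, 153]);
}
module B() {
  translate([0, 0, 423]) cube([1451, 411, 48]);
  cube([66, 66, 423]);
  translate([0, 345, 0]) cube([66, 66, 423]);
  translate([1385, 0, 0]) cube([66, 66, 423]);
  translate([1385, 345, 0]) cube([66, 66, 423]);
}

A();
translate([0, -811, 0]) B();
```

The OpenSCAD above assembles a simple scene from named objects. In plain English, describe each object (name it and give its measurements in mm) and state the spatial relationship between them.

A is a chair. The seat is a 453×428×31 mm slab with its top at z = 467 mm, on four 39×39 mm corner legs (flush with the seat edges, standing on z = 0). A flat backrest 20 mm thick, 368 mm tall, spans the full seat width and rises from the seat top along its +y edge, rear face flush with the rear of the seat. Two armrests of 36×36 mm section run along each side from the seat's front edge to the front of the backrest, top faces 189 mm above the seat top and outer faces flush with the seat's x-edges; a 36×36 mm post under the front of each armrest stands on the seat at the front corner.

B is a bench: a 1451×411 mm seat slab, 48 mm thick, top at z = 471 mm, on four 66×66 mm square legs flush with the seat corners and standing on z = 0.

The bench is on the floor beside the chair on its −y side.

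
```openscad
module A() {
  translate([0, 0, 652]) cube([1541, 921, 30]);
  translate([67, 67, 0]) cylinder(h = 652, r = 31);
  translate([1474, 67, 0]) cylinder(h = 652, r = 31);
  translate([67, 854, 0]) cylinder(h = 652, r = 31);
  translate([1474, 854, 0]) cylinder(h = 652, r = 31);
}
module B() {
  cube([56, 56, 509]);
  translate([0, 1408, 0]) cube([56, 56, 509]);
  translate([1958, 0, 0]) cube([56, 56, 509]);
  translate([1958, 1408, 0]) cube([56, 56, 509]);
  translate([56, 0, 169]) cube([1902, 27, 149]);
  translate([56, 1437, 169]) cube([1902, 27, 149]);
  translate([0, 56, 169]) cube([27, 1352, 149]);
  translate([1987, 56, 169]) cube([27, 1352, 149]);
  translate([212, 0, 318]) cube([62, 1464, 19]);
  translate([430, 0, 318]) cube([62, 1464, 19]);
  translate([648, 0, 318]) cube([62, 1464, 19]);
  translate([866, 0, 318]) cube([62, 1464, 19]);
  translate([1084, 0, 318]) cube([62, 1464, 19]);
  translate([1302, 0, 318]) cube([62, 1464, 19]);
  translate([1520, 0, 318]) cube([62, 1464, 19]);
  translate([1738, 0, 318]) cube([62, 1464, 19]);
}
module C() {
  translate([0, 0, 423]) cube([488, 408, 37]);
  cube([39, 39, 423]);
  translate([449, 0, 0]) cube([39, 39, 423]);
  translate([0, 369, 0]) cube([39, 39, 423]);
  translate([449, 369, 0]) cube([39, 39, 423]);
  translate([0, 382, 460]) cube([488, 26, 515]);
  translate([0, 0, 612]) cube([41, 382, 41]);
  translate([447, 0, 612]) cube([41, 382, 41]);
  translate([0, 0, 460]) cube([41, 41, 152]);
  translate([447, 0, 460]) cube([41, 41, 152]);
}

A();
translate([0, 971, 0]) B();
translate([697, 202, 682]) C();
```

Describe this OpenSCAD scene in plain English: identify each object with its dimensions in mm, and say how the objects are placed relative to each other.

A is a table: top 1541 mm (x) × 921 mm (y), 30 mm thick, upper face at z = 682 mm, on four round legs of 62 mm diameter, each leg's bounding box inset 36 mm from the nearest pair of top edges, running from z = 0 to the bottom of the top.

B is a bed frame 2014 mm long (x) by 1464 mm wide (y). Four 56×56 mm corner posts, 509 mm tall, at the corners of the footprint. Four rails of 27 mm thickness and 149 mm height run between adjacent posts with their undersides at z = 169 mm, their outer faces flush with the outside of the frame (the two x-running rails run between the posts' inner faces; the two y-running rails run between the posts' inner faces). 8 slats, each 62 mm wide (x) and 19 mm thick, lie across the top of the two x-running rails, running the full 1464 mm width of the frame in y; the slats are evenly spaced along x between the inner faces of the end posts with equal gaps (rounded down to the nearest mm) at the −x end and between each pair — any rounding remainder accumulates at the +x end.

C is a chair: 488×408 mm seat, 37 mm thick, top at z = 460 mm, on four 39 mm square corner legs flush with the seat edges. A 26 mm thick backrest slab spans the full seat width, extending 515 mm above the seat top, its back face flush with the seat's +y edge. Two armrests of 41×41 mm section run along each side from the seat's front edge to the front of the backrest, top faces 193 mm above the seat top and outer faces flush with the seat's x-edges; a 41×41 mm post under the front of each armrest stands on the seat at the front corner.

The bed frame is on the floor beside the table on its +y side. The chair is on top of the table.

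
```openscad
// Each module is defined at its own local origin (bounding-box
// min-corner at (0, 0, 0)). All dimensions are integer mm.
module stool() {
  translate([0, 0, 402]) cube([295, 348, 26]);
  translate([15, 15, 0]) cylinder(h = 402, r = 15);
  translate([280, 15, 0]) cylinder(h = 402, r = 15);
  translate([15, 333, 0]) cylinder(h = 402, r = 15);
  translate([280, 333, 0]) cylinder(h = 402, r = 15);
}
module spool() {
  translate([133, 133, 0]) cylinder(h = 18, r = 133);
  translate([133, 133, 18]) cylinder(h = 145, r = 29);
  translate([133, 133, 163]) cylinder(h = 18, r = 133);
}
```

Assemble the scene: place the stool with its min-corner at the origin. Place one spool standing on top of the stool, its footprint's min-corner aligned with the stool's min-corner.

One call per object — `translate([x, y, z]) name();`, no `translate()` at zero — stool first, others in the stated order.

stool();
translate([0, 0, 428]) spool();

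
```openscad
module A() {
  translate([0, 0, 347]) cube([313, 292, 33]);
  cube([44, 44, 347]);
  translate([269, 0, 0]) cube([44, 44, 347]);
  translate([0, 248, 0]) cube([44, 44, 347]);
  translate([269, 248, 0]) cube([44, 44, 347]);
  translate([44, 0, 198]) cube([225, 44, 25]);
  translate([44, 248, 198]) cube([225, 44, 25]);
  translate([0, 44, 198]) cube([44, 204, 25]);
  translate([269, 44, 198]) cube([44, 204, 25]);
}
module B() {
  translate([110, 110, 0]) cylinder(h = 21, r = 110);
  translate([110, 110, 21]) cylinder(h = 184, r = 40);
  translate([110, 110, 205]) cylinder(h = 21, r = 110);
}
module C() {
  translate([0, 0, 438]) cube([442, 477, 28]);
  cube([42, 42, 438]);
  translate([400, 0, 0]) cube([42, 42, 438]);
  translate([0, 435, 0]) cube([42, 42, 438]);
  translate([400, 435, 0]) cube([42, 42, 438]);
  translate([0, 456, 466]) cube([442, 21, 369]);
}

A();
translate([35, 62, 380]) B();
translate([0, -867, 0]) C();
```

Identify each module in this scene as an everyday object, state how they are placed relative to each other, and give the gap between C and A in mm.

A is a stool. B is a spool. C is a chair. The spool is on top of the stool. The chair is on the floor beside the stool on its −y side. The gap between the chair and the stool is 390 mm.

The chair's nearest face is 390 mm from the stool's −y face.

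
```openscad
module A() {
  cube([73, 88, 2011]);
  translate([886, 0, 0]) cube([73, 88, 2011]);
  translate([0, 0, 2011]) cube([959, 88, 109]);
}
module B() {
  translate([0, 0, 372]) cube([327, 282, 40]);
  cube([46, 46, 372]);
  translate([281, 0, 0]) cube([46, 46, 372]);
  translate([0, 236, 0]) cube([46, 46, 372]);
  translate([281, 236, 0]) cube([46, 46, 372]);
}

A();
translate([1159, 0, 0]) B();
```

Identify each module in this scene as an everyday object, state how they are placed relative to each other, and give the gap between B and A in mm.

The stool's nearest face is 200 mm from the door frame's +x face.

A is a door frame. B is a stool. The stool is on the floor beside the door frame on its +x side. The gap between the stool and the door frame is 200 mm.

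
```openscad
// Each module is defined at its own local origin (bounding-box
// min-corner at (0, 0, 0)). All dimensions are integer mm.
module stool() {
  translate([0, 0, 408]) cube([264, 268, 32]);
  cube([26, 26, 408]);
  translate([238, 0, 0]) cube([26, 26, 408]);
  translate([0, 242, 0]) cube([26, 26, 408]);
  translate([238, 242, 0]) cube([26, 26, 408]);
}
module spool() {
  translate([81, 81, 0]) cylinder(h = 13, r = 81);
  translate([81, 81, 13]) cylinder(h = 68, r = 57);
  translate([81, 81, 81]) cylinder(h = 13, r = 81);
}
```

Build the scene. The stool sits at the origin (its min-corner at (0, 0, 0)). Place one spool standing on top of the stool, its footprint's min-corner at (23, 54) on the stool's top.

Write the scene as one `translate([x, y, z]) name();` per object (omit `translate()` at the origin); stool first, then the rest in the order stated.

stool();
translate([23, 54, 440]) spool();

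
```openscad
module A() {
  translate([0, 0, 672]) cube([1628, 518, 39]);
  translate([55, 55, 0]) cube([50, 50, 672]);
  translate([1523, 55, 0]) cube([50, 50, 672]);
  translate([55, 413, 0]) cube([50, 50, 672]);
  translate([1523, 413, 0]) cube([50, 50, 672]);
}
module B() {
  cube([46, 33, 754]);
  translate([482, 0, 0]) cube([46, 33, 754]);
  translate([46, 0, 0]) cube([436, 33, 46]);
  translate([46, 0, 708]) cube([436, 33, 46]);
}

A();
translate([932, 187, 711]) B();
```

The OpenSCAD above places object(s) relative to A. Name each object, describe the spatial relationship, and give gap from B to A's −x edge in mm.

A is a table. B is a picture frame. The picture frame is on top of the table. The gap from the picture frame to the table's −x edge is 932 mm.

The picture frame's min-x is at 932; the table's min-x is 0; gap = 932 mm.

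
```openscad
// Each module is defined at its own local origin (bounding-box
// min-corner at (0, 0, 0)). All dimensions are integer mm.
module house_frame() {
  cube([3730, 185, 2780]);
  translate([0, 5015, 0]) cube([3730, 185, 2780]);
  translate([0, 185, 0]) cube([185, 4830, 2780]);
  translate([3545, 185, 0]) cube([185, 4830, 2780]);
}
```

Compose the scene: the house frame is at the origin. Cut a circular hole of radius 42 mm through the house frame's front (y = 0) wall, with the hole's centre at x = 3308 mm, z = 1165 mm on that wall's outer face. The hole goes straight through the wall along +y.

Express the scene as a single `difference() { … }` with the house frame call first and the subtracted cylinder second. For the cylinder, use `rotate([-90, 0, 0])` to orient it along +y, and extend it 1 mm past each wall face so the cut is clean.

difference() {
  house_frame();
  translate([3308, -1, 1165]) rotate([-90, 0, 0]) cylinder(h = 187, r = 42);
}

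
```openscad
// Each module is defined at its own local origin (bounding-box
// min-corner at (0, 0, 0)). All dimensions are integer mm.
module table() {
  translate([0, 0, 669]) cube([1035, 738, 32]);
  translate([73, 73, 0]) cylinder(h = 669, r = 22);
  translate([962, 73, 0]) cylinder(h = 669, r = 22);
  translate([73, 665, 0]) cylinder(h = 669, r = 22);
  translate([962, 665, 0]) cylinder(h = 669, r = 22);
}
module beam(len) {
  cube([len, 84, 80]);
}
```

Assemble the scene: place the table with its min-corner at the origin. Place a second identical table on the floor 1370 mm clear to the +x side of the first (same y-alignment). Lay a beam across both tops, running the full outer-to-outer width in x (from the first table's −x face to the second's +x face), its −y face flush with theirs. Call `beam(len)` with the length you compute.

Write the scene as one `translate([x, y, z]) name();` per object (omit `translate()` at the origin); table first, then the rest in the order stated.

table();
translate([2405, 0, 0]) table();
translate([0, 0, 701]) beam(3440);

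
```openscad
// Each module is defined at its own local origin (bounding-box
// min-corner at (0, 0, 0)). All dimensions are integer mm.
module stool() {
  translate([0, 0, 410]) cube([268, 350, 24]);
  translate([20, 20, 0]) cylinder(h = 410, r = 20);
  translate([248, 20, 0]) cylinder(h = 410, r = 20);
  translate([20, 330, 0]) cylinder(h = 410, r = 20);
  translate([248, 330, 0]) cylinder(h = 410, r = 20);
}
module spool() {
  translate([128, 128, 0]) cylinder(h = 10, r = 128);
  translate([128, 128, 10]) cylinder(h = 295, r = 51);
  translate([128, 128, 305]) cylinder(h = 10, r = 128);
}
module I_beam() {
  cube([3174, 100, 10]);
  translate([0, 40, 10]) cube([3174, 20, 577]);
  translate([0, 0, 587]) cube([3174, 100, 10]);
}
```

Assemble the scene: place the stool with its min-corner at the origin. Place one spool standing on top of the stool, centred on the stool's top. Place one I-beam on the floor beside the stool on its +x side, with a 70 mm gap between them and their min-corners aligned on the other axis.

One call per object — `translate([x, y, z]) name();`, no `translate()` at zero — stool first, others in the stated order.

stool();
translate([6, 47, 434]) spool();
translate([338, 0, 0]) I_beam();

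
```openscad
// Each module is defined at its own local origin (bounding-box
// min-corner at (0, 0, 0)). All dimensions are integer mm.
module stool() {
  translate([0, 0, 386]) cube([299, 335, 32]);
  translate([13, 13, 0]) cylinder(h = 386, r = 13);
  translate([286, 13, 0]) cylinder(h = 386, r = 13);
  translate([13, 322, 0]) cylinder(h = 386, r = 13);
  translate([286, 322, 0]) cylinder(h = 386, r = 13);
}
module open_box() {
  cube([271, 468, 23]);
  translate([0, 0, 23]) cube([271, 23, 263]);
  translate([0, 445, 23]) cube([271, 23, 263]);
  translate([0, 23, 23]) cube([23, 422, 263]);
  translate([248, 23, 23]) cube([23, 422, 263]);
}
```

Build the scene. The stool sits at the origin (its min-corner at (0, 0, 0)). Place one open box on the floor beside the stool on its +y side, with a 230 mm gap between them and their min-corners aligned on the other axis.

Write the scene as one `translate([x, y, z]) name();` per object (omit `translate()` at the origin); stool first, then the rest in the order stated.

stool();
translate([0, 565, 0]) open_box();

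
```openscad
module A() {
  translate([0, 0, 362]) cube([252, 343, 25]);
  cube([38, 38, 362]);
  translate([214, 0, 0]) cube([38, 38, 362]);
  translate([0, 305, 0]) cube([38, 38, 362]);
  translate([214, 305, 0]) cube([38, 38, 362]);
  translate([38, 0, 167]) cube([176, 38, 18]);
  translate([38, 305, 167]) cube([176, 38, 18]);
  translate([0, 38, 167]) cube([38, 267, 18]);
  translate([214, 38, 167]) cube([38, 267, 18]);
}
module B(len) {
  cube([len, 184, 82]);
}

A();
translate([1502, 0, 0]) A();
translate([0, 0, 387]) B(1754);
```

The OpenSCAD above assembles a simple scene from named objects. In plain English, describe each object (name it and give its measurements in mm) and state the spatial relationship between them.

A is a four-legged stool. The seat is a 252×343×25 mm slab whose top surface is at z = 387 mm; four square legs, each 38×38 mm in cross-section, run from the floor (z = 0) to the underside of the seat, each flush with a corner of the seat. Four stretchers, 38 mm wide and 18 mm tall, connect adjacent legs with their undersides at z = 167 mm, each running between the inner faces of the legs it joins and aligned with the legs' outer faces on the other axis.

B is a rectangular beam 1754 mm long (x), 184 mm deep (y), 82 mm thick (z).

The beam spans the tops of two stools placed 1250 mm apart, resting at z = 387 mm.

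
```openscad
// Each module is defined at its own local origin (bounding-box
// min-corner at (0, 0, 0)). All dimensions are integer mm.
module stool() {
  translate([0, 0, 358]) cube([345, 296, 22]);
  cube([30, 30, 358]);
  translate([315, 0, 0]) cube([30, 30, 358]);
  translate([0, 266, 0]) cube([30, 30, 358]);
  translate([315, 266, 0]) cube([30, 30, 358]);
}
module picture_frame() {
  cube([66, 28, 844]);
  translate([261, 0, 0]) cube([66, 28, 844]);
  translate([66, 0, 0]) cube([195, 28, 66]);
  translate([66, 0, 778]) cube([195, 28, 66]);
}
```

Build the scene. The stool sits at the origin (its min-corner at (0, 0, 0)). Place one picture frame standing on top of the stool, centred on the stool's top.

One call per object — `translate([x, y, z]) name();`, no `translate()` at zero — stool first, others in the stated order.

stool();
translate([9, 134, 380]) picture_frame();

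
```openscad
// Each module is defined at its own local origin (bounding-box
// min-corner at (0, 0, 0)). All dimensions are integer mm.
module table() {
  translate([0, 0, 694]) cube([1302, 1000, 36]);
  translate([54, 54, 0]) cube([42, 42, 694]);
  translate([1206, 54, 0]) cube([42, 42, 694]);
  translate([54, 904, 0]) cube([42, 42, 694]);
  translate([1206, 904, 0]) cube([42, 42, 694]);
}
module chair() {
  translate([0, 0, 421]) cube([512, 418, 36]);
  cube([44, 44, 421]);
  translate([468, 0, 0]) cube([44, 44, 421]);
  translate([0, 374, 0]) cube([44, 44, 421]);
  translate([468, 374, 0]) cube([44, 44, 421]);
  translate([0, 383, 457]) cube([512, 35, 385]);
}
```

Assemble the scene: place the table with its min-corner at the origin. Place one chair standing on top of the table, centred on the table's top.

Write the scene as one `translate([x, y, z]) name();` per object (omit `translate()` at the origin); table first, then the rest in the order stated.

table();
translate([395, 291, 730]) chair();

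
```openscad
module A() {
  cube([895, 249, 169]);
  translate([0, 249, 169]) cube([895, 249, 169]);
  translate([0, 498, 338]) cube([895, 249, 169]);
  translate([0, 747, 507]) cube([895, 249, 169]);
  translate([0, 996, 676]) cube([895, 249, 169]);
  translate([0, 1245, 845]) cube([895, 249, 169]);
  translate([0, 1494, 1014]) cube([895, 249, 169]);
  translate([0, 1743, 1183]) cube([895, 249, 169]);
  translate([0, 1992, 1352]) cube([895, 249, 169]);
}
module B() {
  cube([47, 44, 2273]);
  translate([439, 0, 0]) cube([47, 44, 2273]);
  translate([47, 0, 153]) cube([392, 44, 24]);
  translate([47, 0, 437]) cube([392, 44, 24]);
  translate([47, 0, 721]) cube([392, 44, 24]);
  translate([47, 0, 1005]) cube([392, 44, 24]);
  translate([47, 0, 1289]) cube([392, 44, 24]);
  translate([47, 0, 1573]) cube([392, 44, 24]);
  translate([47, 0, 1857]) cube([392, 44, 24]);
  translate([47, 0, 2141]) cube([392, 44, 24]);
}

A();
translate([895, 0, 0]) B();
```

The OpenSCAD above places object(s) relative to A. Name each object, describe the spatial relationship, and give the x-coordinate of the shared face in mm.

A is a staircase. B is a ladder. The ladder is against the staircase's +x side, with their −y faces flush. The x-coordinate of the shared face is 895 mm.

The staircase's +x face and the ladder's −x face are both at x = 895 mm.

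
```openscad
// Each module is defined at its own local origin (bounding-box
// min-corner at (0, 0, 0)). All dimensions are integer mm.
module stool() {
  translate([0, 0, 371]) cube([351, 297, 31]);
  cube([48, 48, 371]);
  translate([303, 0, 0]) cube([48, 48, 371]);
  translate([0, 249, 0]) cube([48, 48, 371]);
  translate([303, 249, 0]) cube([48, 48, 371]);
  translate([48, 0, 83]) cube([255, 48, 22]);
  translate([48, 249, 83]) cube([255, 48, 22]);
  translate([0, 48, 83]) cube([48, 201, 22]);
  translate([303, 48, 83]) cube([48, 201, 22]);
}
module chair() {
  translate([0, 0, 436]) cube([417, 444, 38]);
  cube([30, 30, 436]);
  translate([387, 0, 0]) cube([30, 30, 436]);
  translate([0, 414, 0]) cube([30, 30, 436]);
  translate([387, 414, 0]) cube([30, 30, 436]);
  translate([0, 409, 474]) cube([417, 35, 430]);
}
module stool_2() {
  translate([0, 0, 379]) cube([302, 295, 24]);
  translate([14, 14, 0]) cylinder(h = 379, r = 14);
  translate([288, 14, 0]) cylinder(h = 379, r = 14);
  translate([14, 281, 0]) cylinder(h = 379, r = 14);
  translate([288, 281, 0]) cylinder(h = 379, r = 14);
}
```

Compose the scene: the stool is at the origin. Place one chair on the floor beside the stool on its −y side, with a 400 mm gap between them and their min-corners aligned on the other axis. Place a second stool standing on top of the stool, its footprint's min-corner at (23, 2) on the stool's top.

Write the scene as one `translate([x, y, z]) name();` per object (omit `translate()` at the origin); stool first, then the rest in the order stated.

stool();
translate([0, -844, 0]) chair();
translate([23, 2, 402]) stool_2();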